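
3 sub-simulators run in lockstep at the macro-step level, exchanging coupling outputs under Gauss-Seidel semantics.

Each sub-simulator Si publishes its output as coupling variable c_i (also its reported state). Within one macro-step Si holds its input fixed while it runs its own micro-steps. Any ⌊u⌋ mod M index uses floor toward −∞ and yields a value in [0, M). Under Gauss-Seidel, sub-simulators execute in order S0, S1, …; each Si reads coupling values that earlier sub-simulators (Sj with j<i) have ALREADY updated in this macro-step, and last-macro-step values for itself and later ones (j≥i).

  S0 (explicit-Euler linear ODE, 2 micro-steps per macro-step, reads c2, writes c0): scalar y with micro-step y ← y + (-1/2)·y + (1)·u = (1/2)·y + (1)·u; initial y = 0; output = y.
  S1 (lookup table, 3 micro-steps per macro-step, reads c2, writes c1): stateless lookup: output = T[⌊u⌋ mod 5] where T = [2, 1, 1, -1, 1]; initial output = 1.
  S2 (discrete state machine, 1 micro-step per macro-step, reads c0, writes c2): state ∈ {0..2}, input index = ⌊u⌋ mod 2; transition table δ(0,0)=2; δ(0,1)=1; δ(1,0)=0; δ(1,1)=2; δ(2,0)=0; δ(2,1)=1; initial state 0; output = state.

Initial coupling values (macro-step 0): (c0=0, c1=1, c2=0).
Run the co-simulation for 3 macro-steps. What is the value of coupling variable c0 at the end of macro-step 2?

macro 1: S0 reads c2=0 → after 2×micro: 0; S1 reads c2=0 → after 3×micro: 2; S2 reads c0=0 → after 1×micro: 2 ⇒ (c0=0, c1=2, c2=2)
macro 2: S0 reads c2=2 → after 2×micro: 3; S1 reads c2=2 → after 3×micro: 1; S2 reads c0=3 → after 1×micro: 1 ⇒ (c0=3, c1=1, c2=1)
macro 3: S0 reads c2=1 → after 2×micro: 9/4; S1 reads c2=1 → after 3×micro: 1; S2 reads c0=9/4 → after 1×micro: 0 ⇒ (c0=9/4, c1=1, c2=0)

c0 at macro-step 2 = 3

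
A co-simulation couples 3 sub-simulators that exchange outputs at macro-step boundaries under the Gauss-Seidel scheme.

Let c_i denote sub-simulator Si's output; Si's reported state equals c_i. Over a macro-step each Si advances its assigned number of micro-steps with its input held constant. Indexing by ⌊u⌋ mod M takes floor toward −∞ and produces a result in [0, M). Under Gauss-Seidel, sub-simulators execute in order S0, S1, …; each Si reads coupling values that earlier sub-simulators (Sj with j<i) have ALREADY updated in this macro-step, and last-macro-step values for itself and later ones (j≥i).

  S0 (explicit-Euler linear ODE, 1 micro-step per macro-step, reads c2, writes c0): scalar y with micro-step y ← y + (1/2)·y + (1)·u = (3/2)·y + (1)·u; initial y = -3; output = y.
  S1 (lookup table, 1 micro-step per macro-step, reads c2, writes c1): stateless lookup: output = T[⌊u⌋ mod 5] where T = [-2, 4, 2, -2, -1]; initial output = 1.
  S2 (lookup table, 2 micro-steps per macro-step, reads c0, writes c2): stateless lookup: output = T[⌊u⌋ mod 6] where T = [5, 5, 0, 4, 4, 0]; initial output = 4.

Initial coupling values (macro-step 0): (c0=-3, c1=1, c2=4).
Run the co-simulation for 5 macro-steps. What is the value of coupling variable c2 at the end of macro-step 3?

c2 at macro-step 3 = 4

macro 1: S0 reads c2=4 → after 1×micro: -1/2; S1 reads c2=4 → after 1×micro: -1; S2 reads c0=-1/2 → after 2×micro: 0 ⇒ (c0=-1/2, c1=-1, c2=0)
macro 2: S0 reads c2=0 → after 1×micro: -3/4; S1 reads c2=0 → after 1×micro: -2; S2 reads c0=-3/4 → after 2×micro: 0 ⇒ (c0=-3/4, c1=-2, c2=0)
macro 3: S0 reads c2=0 → after 1×micro: -9/8; S1 reads c2=0 → after 1×micro: -2; S2 reads c0=-9/8 → after 2×micro: 4 ⇒ (c0=-9/8, c1=-2, c2=4)
macro 4: S0 reads c2=4 → after 1×micro: 37/16; S1 reads c2=4 → after 1×micro: -1; S2 reads c0=37/16 → after 2×micro: 0 ⇒ (c0=37/16, c1=-1, c2=0)
macro 5: S0 reads c2=0 → after 1×micro: 111/32; S1 reads c2=0 → after 1×micro: -2; S2 reads c0=111/32 → after 2×micro: 4 ⇒ (c0=111/32, c1=-2, c2=4)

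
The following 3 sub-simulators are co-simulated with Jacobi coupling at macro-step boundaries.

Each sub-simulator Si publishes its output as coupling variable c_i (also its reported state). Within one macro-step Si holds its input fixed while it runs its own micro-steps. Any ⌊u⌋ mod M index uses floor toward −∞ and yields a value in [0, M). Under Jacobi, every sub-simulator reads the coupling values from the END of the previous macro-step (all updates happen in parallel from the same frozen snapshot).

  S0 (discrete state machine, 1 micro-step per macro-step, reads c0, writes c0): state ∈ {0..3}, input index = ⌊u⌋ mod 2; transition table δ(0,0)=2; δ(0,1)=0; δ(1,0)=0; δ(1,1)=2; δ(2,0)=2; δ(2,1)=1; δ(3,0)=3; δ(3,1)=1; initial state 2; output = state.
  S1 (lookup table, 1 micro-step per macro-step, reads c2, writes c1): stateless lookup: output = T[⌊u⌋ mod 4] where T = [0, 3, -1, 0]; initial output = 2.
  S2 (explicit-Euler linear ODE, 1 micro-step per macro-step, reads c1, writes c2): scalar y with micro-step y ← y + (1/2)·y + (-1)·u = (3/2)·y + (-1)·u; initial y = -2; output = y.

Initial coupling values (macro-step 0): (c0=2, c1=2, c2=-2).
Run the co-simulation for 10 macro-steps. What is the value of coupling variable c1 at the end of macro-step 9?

c1 at macro-step 9 = -1

macro 1: S0 reads c0=2 → after 1×micro: 2; S1 reads c2=-2 → after 1×micro: -1; S2 reads c1=2 → after 1×micro: -5 ⇒ (c0=2, c1=-1, c2=-5)
macro 2: S0 reads c0=2 → after 1×micro: 2; S1 reads c2=-5 → after 1×micro: 0; S2 reads c1=-1 → after 1×micro: -13/2 ⇒ (c0=2, c1=0, c2=-13/2)
macro 3: S0 reads c0=2 → after 1×micro: 2; S1 reads c2=-13/2 → after 1×micro: 3; S2 reads c1=0 → after 1×micro: -39/4 ⇒ (c0=2, c1=3, c2=-39/4)
macro 4: S0 reads c0=2 → after 1×micro: 2; S1 reads c2=-39/4 → after 1×micro: -1; S2 reads c1=3 → after 1×micro: -141/8 ⇒ (c0=2, c1=-1, c2=-141/8)
macro 5: S0 reads c0=2 → after 1×micro: 2; S1 reads c2=-141/8 → after 1×micro: -1; S2 reads c1=-1 → after 1×micro: -407/16 ⇒ (c0=2, c1=-1, c2=-407/16)
macro 6: S0 reads c0=2 → after 1×micro: 2; S1 reads c2=-407/16 → after 1×micro: -1; S2 reads c1=-1 → after 1×micro: -1189/32 ⇒ (c0=2, c1=-1, c2=-1189/32)
macro 7: S0 reads c0=2 → after 1×micro: 2; S1 reads c2=-1189/32 → after 1×micro: -1; S2 reads c1=-1 → after 1×micro: -3503/64 ⇒ (c0=2, c1=-1, c2=-3503/64)
macro 8: S0 reads c0=2 → after 1×micro: 2; S1 reads c2=-3503/64 → after 1×micro: 3; S2 reads c1=-1 → after 1×micro: -10381/128 ⇒ (c0=2, c1=3, c2=-10381/128)
macro 9: S0 reads c0=2 → after 1×micro: 2; S1 reads c2=-10381/128 → after 1×micro: -1; S2 reads c1=3 → after 1×micro: -31911/256 ⇒ (c0=2, c1=-1, c2=-31911/256)
macro 10: S0 reads c0=2 → after 1×micro: 2; S1 reads c2=-31911/256 → after 1×micro: 0; S2 reads c1=-1 → after 1×micro: -95221/512 ⇒ (c0=2, c1=0, c2=-95221/512)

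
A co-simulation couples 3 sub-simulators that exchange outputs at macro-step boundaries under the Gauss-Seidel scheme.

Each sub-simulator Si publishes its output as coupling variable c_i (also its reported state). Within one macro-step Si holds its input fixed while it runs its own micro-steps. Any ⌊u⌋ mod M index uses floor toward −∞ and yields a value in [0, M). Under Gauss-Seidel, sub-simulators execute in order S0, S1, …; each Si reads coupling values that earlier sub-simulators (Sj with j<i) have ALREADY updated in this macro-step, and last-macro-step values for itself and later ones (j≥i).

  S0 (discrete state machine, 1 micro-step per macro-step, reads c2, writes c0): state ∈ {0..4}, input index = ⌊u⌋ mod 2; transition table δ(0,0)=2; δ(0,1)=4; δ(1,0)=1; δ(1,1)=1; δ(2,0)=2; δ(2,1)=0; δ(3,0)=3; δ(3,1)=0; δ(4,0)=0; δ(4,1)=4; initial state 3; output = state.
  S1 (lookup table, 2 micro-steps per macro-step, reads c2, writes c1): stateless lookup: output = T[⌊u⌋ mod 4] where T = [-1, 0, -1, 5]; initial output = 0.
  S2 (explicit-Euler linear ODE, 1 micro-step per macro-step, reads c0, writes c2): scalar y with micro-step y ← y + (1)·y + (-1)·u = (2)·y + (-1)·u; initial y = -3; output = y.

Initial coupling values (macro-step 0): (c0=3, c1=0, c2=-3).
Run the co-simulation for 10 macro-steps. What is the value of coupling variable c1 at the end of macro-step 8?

macro 1: S0 reads c2=-3 → after 1×micro: 0; S1 reads c2=-3 → after 2×micro: 0; S2 reads c0=0 → after 1×micro: -6 ⇒ (c0=0, c1=0, c2=-6)
macro 2: S0 reads c2=-6 → after 1×micro: 2; S1 reads c2=-6 → after 2×micro: -1; S2 reads c0=2 → after 1×micro: -14 ⇒ (c0=2, c1=-1, c2=-14)
macro 3: S0 reads c2=-14 → after 1×micro: 2; S1 reads c2=-14 → after 2×micro: -1; S2 reads c0=2 → after 1×micro: -30 ⇒ (c0=2, c1=-1, c2=-30)
macro 4: S0 reads c2=-30 → after 1×micro: 2; S1 reads c2=-30 → after 2×micro: -1; S2 reads c0=2 → after 1×micro: -62 ⇒ (c0=2, c1=-1, c2=-62)
macro 5: S0 reads c2=-62 → after 1×micro: 2; S1 reads c2=-62 → after 2×micro: -1; S2 reads c0=2 → after 1×micro: -126 ⇒ (c0=2, c1=-1, c2=-126)
macro 6: S0 reads c2=-126 → after 1×micro: 2; S1 reads c2=-126 → after 2×micro: -1; S2 reads c0=2 → after 1×micro: -254 ⇒ (c0=2, c1=-1, c2=-254)
macro 7: S0 reads c2=-254 → after 1×micro: 2; S1 reads c2=-254 → after 2×micro: -1; S2 reads c0=2 → after 1×micro: -510 ⇒ (c0=2, c1=-1, c2=-510)
macro 8: S0 reads c2=-510 → after 1×micro: 2; S1 reads c2=-510 → after 2×micro: -1; S2 reads c0=2 → after 1×micro: -1022 ⇒ (c0=2, c1=-1, c2=-1022)
macro 9: S0 reads c2=-1022 → after 1×micro: 2; S1 reads c2=-1022 → after 2×micro: -1; S2 reads c0=2 → after 1×micro: -2046 ⇒ (c0=2, c1=-1, c2=-2046)
macro 10: S0 reads c2=-2046 → after 1×micro: 2; S1 reads c2=-2046 → after 2×micro: -1; S2 reads c0=2 → after 1×micro: -4094 ⇒ (c0=2, c1=-1, c2=-4094)

c1 at macro-step 8 = -1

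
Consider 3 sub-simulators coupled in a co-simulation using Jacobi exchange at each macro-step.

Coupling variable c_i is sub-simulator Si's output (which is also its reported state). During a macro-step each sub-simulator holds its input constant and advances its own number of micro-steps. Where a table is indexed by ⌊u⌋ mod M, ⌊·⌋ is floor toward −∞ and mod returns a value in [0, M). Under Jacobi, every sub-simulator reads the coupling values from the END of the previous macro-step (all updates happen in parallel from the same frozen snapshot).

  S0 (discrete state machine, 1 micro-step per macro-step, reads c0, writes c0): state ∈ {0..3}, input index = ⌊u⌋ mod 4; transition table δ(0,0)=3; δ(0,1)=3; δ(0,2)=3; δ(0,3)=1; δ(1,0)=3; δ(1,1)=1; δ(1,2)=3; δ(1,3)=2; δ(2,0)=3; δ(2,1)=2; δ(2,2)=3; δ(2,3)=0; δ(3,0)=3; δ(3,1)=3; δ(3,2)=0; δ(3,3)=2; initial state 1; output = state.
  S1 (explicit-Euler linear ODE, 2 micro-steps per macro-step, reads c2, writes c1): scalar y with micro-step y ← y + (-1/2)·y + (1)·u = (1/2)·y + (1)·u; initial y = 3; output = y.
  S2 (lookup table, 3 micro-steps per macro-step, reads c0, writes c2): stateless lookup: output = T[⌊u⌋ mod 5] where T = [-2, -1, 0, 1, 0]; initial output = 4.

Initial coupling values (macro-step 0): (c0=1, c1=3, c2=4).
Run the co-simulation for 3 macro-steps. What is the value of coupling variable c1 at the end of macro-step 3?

c1 at macro-step 3 = -93/64

macro 1: S0 reads c0=1 → after 1×micro: 1; S1 reads c2=4 → after 2×micro: 27/4; S2 reads c0=1 → after 3×micro: -1 ⇒ (c0=1, c1=27/4, c2=-1)
macro 2: S0 reads c0=1 → after 1×micro: 1; S1 reads c2=-1 → after 2×micro: 3/16; S2 reads c0=1 → after 3×micro: -1 ⇒ (c0=1, c1=3/16, c2=-1)
macro 3: S0 reads c0=1 → after 1×micro: 1; S1 reads c2=-1 → after 2×micro: -93/64; S2 reads c0=1 → after 3×micro: -1 ⇒ (c0=1, c1=-93/64, c2=-1)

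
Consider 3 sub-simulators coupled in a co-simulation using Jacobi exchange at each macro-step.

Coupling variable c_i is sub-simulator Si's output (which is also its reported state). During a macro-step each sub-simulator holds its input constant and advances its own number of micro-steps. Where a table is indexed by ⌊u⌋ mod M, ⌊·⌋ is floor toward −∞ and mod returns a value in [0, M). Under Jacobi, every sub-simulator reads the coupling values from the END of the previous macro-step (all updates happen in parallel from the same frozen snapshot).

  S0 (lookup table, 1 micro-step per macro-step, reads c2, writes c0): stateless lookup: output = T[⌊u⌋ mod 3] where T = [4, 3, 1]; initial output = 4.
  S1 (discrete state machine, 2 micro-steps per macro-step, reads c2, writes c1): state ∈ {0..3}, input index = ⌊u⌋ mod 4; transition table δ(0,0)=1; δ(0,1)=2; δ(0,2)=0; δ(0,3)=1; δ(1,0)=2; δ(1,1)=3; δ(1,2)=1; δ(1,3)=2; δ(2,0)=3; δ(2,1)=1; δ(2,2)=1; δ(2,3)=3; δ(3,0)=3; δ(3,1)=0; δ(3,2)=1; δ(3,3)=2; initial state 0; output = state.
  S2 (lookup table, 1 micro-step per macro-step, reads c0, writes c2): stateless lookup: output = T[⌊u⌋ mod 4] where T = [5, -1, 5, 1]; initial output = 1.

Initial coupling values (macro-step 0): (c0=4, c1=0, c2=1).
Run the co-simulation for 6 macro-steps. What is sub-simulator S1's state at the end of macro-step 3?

macro 1: S0 reads c2=1 → after 1×micro: 3; S1 reads c2=1 → after 2×micro: 1; S2 reads c0=4 → after 1×micro: 5 ⇒ (c0=3, c1=1, c2=5)
macro 2: S0 reads c2=5 → after 1×micro: 1; S1 reads c2=5 → after 2×micro: 0; S2 reads c0=3 → after 1×micro: 1 ⇒ (c0=1, c1=0, c2=1)
macro 3: S0 reads c2=1 → after 1×micro: 3; S1 reads c2=1 → after 2×micro: 1; S2 reads c0=1 → after 1×micro: -1 ⇒ (c0=3, c1=1, c2=-1)
macro 4: S0 reads c2=-1 → after 1×micro: 1; S1 reads c2=-1 → after 2×micro: 3; S2 reads c0=3 → after 1×micro: 1 ⇒ (c0=1, c1=3, c2=1)
macro 5: S0 reads c2=1 → after 1×micro: 3; S1 reads c2=1 → after 2×micro: 2; S2 reads c0=1 → after 1×micro: -1 ⇒ (c0=3, c1=2, c2=-1)
macro 6: S0 reads c2=-1 → after 1×micro: 1; S1 reads c2=-1 → after 2×micro: 2; S2 reads c0=3 → after 1×micro: 1 ⇒ (c0=1, c1=2, c2=1)

S1 state at macro-step 3 = 1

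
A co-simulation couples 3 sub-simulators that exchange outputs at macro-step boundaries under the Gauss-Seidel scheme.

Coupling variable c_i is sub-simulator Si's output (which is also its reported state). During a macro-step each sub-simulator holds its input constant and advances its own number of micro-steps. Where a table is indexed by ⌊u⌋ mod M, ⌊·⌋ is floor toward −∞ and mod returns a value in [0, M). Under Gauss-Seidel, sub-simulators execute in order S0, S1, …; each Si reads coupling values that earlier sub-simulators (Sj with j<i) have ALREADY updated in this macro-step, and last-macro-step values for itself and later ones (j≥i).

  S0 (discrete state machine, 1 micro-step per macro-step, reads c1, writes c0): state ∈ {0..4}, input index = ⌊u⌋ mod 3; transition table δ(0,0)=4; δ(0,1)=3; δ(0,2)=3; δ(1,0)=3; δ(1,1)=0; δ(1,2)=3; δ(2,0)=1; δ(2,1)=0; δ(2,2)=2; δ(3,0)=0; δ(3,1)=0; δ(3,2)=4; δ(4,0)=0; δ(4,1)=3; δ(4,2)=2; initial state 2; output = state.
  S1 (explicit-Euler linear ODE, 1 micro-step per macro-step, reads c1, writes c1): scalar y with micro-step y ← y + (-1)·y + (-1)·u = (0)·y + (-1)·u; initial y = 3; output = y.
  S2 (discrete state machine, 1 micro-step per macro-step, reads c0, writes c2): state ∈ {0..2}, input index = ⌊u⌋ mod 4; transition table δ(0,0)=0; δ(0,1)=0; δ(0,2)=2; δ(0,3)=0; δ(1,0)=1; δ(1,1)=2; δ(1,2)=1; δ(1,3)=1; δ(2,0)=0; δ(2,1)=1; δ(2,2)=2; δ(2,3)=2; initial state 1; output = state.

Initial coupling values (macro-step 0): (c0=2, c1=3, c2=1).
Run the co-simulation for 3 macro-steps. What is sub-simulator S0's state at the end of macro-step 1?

macro 1: S0 reads c1=3 → after 1×micro: 1; S1 reads c1=3 → after 1×micro: -3; S2 reads c0=1 → after 1×micro: 2 ⇒ (c0=1, c1=-3, c2=2)
macro 2: S0 reads c1=-3 → after 1×micro: 3; S1 reads c1=-3 → after 1×micro: 3; S2 reads c0=3 → after 1×micro: 2 ⇒ (c0=3, c1=3, c2=2)
macro 3: S0 reads c1=3 → after 1×micro: 0; S1 reads c1=3 → after 1×micro: -3; S2 reads c0=0 → after 1×micro: 0 ⇒ (c0=0, c1=-3, c2=0)

S0 state at macro-step 1 = 1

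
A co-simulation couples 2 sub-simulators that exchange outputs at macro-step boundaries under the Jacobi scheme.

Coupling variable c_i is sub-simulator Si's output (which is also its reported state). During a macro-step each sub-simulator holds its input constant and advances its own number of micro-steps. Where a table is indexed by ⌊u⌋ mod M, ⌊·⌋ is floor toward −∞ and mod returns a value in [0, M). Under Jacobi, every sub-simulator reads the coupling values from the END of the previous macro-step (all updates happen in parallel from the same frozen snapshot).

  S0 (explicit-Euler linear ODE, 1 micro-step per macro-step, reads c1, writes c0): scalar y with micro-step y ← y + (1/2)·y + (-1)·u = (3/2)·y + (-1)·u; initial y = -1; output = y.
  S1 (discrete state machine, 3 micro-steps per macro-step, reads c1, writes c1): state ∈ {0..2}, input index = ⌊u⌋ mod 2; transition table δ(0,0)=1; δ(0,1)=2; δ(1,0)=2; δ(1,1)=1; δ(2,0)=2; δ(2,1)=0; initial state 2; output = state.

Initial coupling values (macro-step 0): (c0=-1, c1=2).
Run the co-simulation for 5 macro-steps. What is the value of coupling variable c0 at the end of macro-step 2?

macro 1: S0 reads c1=2 → after 1×micro: -7/2; S1 reads c1=2 → after 3×micro: 2 ⇒ (c0=-7/2, c1=2)
macro 2: S0 reads c1=2 → after 1×micro: -29/4; S1 reads c1=2 → after 3×micro: 2 ⇒ (c0=-29/4, c1=2)
macro 3: S0 reads c1=2 → after 1×micro: -103/8; S1 reads c1=2 → after 3×micro: 2 ⇒ (c0=-103/8, c1=2)
macro 4: S0 reads c1=2 → after 1×micro: -341/16; S1 reads c1=2 → after 3×micro: 2 ⇒ (c0=-341/16, c1=2)
macro 5: S0 reads c1=2 → after 1×micro: -1087/32; S1 reads c1=2 → after 3×micro: 2 ⇒ (c0=-1087/32, c1=2)

c0 at macro-step 2 = -29/4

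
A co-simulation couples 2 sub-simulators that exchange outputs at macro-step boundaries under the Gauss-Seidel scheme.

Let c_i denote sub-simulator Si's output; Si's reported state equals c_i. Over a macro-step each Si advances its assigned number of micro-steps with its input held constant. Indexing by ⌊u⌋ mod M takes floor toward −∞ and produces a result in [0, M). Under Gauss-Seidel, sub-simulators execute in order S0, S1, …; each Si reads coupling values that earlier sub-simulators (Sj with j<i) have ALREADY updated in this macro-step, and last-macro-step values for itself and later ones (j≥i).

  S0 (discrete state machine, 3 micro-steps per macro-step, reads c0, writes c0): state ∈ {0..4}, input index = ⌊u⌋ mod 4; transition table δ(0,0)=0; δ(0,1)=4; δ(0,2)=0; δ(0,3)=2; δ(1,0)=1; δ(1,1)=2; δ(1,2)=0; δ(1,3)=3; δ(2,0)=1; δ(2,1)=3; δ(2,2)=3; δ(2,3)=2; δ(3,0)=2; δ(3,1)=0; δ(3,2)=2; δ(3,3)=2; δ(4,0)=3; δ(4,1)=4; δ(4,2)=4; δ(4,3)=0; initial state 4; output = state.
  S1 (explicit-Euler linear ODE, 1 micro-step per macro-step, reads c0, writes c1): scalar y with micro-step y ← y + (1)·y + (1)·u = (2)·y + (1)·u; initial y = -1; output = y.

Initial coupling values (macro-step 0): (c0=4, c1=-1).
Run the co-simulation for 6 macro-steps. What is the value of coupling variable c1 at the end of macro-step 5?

c1 at macro-step 5 = -16

macro 1: S0 reads c0=4 → after 3×micro: 1; S1 reads c0=1 → after 1×micro: -1 ⇒ (c0=1, c1=-1)
macro 2: S0 reads c0=1 → after 3×micro: 0; S1 reads c0=0 → after 1×micro: -2 ⇒ (c0=0, c1=-2)
macro 3: S0 reads c0=0 → after 3×micro: 0; S1 reads c0=0 → after 1×micro: -4 ⇒ (c0=0, c1=-4)
macro 4: S0 reads c0=0 → after 3×micro: 0; S1 reads c0=0 → after 1×micro: -8 ⇒ (c0=0, c1=-8)
macro 5: S0 reads c0=0 → after 3×micro: 0; S1 reads c0=0 → after 1×micro: -16 ⇒ (c0=0, c1=-16)
macro 6: S0 reads c0=0 → after 3×micro: 0; S1 reads c0=0 → after 1×micro: -32 ⇒ (c0=0, c1=-32)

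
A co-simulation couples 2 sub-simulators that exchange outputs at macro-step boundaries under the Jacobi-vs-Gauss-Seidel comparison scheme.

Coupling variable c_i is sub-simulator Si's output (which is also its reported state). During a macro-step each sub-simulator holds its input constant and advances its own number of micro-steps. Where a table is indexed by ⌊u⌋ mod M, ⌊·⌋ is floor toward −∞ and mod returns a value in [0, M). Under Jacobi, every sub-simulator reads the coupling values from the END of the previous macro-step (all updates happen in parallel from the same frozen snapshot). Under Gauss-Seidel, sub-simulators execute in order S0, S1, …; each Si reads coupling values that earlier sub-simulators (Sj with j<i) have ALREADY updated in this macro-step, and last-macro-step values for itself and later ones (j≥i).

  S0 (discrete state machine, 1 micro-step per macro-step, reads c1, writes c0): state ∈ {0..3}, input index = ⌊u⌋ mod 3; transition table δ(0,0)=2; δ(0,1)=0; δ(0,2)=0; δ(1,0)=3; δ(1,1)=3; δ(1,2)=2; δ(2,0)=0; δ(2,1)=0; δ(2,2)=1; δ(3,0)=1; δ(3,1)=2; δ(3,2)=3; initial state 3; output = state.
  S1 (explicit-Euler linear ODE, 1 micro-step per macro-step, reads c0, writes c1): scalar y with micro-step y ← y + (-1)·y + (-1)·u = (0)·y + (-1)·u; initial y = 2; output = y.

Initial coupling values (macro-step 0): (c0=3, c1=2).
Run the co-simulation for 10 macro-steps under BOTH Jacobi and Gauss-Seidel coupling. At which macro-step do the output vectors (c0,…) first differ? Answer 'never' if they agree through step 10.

[Jacobi] macro 1: S0 reads c1=2 → after 1×micro: 3; S1 reads c0=3 → after 1×micro: -3 ⇒ (c0=3, c1=-3)
[Jacobi] macro 2: S0 reads c1=-3 → after 1×micro: 1; S1 reads c0=3 → after 1×micro: -3 ⇒ (c0=1, c1=-3)
[Jacobi] macro 3: S0 reads c1=-3 → after 1×micro: 3; S1 reads c0=1 → after 1×micro: -1 ⇒ (c0=3, c1=-1)
[Jacobi] macro 4: S0 reads c1=-1 → after 1×micro: 3; S1 reads c0=3 → after 1×micro: -3 ⇒ (c0=3, c1=-3)
[Jacobi] macro 5: S0 reads c1=-3 → after 1×micro: 1; S1 reads c0=3 → after 1×micro: -3 ⇒ (c0=1, c1=-3)
[Jacobi] macro 6: S0 reads c1=-3 → after 1×micro: 3; S1 reads c0=1 → after 1×micro: -1 ⇒ (c0=3, c1=-1)
[Jacobi] macro 7: S0 reads c1=-1 → after 1×micro: 3; S1 reads c0=3 → after 1×micro: -3 ⇒ (c0=3, c1=-3)
[Jacobi] macro 8: S0 reads c1=-3 → after 1×micro: 1; S1 reads c0=3 → after 1×micro: -3 ⇒ (c0=1, c1=-3)
[Jacobi] macro 9: S0 reads c1=-3 → after 1×micro: 3; S1 reads c0=1 → after 1×micro: -1 ⇒ (c0=3, c1=-1)
[Jacobi] macro 10: S0 reads c1=-1 → after 1×micro: 3; S1 reads c0=3 → after 1×micro: -3 ⇒ (c0=3, c1=-3)
[Gauss-Seidel] macro 1: S0 reads c1=2 → after 1×micro: 3; S1 reads c0=3 → after 1×micro: -3 ⇒ (c0=3, c1=-3)
[Gauss-Seidel] macro 2: S0 reads c1=-3 → after 1×micro: 1; S1 reads c0=1 → after 1×micro: -1 ⇒ (c0=1, c1=-1)
[Gauss-Seidel] macro 3: S0 reads c1=-1 → after 1×micro: 2; S1 reads c0=2 → after 1×micro: -2 ⇒ (c0=2, c1=-2)
[Gauss-Seidel] macro 4: S0 reads c1=-2 → after 1×micro: 0; S1 reads c0=0 → after 1×micro: 0 ⇒ (c0=0, c1=0)
[Gauss-Seidel] macro 5: S0 reads c1=0 → after 1×micro: 2; S1 reads c0=2 → after 1×micro: -2 ⇒ (c0=2, c1=-2)
[Gauss-Seidel] macro 6: S0 reads c1=-2 → after 1×micro: 0; S1 reads c0=0 → after 1×micro: 0 ⇒ (c0=0, c1=0)
[Gauss-Seidel] macro 7: S0 reads c1=0 → after 1×micro: 2; S1 reads c0=2 → after 1×micro: -2 ⇒ (c0=2, c1=-2)
[Gauss-Seidel] macro 8: S0 reads c1=-2 → after 1×micro: 0; S1 reads c0=0 → after 1×micro: 0 ⇒ (c0=0, c1=0)
[Gauss-Seidel] macro 9: S0 reads c1=0 → after 1×micro: 2; S1 reads c0=2 → after 1×micro: -2 ⇒ (c0=2, c1=-2)
[Gauss-Seidel] macro 10: S0 reads c1=-2 → after 1×micro: 0; S1 reads c0=0 → after 1×micro: 0 ⇒ (c0=0, c1=0)

first divergence at macro-step: 2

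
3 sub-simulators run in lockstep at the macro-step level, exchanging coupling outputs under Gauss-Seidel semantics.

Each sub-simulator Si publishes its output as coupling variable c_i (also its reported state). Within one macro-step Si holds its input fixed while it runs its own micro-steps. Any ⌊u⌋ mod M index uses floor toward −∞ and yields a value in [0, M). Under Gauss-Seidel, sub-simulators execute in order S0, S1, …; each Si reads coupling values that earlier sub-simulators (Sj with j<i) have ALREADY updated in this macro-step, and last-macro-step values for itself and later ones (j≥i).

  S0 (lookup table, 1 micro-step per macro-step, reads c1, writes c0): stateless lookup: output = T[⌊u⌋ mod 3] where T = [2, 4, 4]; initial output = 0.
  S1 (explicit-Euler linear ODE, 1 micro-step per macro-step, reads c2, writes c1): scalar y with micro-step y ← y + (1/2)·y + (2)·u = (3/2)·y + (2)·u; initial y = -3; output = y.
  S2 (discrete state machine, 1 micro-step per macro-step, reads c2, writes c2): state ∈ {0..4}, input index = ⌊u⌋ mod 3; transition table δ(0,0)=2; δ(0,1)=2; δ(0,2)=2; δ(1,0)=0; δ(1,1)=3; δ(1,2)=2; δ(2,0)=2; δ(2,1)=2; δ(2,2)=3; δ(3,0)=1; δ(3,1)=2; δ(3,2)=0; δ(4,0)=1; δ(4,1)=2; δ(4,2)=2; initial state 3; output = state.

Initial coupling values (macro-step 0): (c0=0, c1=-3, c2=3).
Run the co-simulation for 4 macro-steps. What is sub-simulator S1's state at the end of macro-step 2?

S1 state at macro-step 2 = 17/4

macro 1: S0 reads c1=-3 → after 1×micro: 2; S1 reads c2=3 → after 1×micro: 3/2; S2 reads c2=3 → after 1×micro: 1 ⇒ (c0=2, c1=3/2, c2=1)
macro 2: S0 reads c1=3/2 → after 1×micro: 4; S1 reads c2=1 → after 1×micro: 17/4; S2 reads c2=1 → after 1×micro: 3 ⇒ (c0=4, c1=17/4, c2=3)
macro 3: S0 reads c1=17/4 → after 1×micro: 4; S1 reads c2=3 → after 1×micro: 99/8; S2 reads c2=3 → after 1×micro: 1 ⇒ (c0=4, c1=99/8, c2=1)
macro 4: S0 reads c1=99/8 → after 1×micro: 2; S1 reads c2=1 → after 1×micro: 329/16; S2 reads c2=1 → after 1×micro: 3 ⇒ (c0=2, c1=329/16, c2=3)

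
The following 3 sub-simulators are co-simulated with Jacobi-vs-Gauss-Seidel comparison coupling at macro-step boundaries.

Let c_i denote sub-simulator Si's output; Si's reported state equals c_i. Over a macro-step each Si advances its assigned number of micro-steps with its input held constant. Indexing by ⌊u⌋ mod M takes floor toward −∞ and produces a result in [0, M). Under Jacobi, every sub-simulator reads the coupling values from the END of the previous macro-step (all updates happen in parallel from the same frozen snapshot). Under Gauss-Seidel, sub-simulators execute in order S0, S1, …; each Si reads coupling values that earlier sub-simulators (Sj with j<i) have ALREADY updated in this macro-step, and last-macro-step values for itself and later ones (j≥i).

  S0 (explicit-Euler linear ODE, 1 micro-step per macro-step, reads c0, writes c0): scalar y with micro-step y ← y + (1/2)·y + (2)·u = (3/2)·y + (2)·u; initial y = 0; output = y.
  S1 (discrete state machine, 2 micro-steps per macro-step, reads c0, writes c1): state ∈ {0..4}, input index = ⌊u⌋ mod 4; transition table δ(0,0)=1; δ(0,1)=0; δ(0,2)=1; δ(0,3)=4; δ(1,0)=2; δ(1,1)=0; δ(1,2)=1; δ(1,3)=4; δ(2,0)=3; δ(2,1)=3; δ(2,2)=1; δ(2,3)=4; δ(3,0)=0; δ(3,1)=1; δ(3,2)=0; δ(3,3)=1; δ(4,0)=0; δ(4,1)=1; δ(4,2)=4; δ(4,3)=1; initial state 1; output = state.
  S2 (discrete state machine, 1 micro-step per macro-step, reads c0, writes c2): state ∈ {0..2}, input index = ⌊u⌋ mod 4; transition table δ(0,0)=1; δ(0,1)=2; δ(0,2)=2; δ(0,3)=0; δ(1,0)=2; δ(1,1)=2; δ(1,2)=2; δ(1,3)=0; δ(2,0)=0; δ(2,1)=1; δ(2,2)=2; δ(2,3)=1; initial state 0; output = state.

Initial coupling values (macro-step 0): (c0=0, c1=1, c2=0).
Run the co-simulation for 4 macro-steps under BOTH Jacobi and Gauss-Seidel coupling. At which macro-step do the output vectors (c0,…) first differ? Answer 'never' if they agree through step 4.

[Jacobi] macro 1: S0 reads c0=0 → after 1×micro: 0; S1 reads c0=0 → after 2×micro: 3; S2 reads c0=0 → after 1×micro: 1 ⇒ (c0=0, c1=3, c2=1)
[Jacobi] macro 2: S0 reads c0=0 → after 1×micro: 0; S1 reads c0=0 → after 2×micro: 1; S2 reads c0=0 → after 1×micro: 2 ⇒ (c0=0, c1=1, c2=2)
[Jacobi] macro 3: S0 reads c0=0 → after 1×micro: 0; S1 reads c0=0 → after 2×micro: 3; S2 reads c0=0 → after 1×micro: 0 ⇒ (c0=0, c1=3, c2=0)
[Jacobi] macro 4: S0 reads c0=0 → after 1×micro: 0; S1 reads c0=0 → after 2×micro: 1; S2 reads c0=0 → after 1×micro: 1 ⇒ (c0=0, c1=1, c2=1)
[Gauss-Seidel] macro 1: S0 reads c0=0 → after 1×micro: 0; S1 reads c0=0 → after 2×micro: 3; S2 reads c0=0 → after 1×micro: 1 ⇒ (c0=0, c1=3, c2=1)
[Gauss-Seidel] macro 2: S0 reads c0=0 → after 1×micro: 0; S1 reads c0=0 → after 2×micro: 1; S2 reads c0=0 → after 1×micro: 2 ⇒ (c0=0, c1=1, c2=2)
[Gauss-Seidel] macro 3: S0 reads c0=0 → after 1×micro: 0; S1 reads c0=0 → after 2×micro: 3; S2 reads c0=0 → after 1×micro: 0 ⇒ (c0=0, c1=3, c2=0)
[Gauss-Seidel] macro 4: S0 reads c0=0 → after 1×micro: 0; S1 reads c0=0 → after 2×micro: 1; S2 reads c0=0 → after 1×micro: 1 ⇒ (c0=0, c1=1, c2=1)

first divergence at macro-step: never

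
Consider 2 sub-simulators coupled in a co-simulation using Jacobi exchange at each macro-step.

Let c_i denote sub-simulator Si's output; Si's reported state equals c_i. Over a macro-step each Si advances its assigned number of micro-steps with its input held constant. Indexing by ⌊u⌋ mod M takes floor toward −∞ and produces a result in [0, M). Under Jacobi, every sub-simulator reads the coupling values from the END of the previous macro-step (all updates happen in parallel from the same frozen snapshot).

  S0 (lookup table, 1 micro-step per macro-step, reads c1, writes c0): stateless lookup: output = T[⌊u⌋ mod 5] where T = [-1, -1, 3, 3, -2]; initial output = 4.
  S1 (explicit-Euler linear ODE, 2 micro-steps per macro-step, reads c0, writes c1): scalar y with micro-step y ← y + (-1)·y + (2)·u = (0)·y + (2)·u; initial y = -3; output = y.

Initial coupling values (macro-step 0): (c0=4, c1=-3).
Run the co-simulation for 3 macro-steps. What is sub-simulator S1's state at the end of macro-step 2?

S1 state at macro-step 2 = 6

macro 1: S0 reads c1=-3 → after 1×micro: 3; S1 reads c0=4 → after 2×micro: 8 ⇒ (c0=3, c1=8)
macro 2: S0 reads c1=8 → after 1×micro: 3; S1 reads c0=3 → after 2×micro: 6 ⇒ (c0=3, c1=6)
macro 3: S0 reads c1=6 → after 1×micro: -1; S1 reads c0=3 → after 2×micro: 6 ⇒ (c0=-1, c1=6)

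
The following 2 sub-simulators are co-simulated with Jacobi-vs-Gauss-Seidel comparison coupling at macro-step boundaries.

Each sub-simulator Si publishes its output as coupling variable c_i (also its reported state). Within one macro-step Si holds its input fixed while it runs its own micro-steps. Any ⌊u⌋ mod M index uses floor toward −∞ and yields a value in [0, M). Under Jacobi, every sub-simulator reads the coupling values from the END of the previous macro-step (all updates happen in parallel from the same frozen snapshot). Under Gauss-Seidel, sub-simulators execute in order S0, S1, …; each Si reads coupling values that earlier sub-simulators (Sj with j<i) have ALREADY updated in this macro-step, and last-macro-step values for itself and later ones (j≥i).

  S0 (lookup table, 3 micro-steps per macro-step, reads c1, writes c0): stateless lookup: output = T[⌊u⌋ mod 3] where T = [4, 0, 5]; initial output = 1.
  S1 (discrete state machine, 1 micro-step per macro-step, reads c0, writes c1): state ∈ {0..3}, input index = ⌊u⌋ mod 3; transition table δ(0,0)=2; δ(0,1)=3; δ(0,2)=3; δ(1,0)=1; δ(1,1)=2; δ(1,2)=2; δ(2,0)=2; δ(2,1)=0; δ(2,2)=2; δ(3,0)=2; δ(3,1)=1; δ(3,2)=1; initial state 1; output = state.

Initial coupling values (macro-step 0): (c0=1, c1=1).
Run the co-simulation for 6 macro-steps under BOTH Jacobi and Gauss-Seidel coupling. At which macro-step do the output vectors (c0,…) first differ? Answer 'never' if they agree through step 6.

first divergence at macro-step: 1

[Jacobi] macro 1: S0 reads c1=1 → after 3×micro: 0; S1 reads c0=1 → after 1×micro: 2 ⇒ (c0=0, c1=2)
[Jacobi] macro 2: S0 reads c1=2 → after 3×micro: 5; S1 reads c0=0 → after 1×micro: 2 ⇒ (c0=5, c1=2)
[Jacobi] macro 3: S0 reads c1=2 → after 3×micro: 5; S1 reads c0=5 → after 1×micro: 2 ⇒ (c0=5, c1=2)
[Jacobi] macro 4: S0 reads c1=2 → after 3×micro: 5; S1 reads c0=5 → after 1×micro: 2 ⇒ (c0=5, c1=2)
[Jacobi] macro 5: S0 reads c1=2 → after 3×micro: 5; S1 reads c0=5 → after 1×micro: 2 ⇒ (c0=5, c1=2)
[Jacobi] macro 6: S0 reads c1=2 → after 3×micro: 5; S1 reads c0=5 → after 1×micro: 2 ⇒ (c0=5, c1=2)
[Gauss-Seidel] macro 1: S0 reads c1=1 → after 3×micro: 0; S1 reads c0=0 → after 1×micro: 1 ⇒ (c0=0, c1=1)
[Gauss-Seidel] macro 2: S0 reads c1=1 → after 3×micro: 0; S1 reads c0=0 → after 1×micro: 1 ⇒ (c0=0, c1=1)
[Gauss-Seidel] macro 3: S0 reads c1=1 → after 3×micro: 0; S1 reads c0=0 → after 1×micro: 1 ⇒ (c0=0, c1=1)
[Gauss-Seidel] macro 4: S0 reads c1=1 → after 3×micro: 0; S1 reads c0=0 → after 1×micro: 1 ⇒ (c0=0, c1=1)
[Gauss-Seidel] macro 5: S0 reads c1=1 → after 3×micro: 0; S1 reads c0=0 → after 1×micro: 1 ⇒ (c0=0, c1=1)
[Gauss-Seidel] macro 6: S0 reads c1=1 → after 3×micro: 0; S1 reads c0=0 → after 1×micro: 1 ⇒ (c0=0, c1=1)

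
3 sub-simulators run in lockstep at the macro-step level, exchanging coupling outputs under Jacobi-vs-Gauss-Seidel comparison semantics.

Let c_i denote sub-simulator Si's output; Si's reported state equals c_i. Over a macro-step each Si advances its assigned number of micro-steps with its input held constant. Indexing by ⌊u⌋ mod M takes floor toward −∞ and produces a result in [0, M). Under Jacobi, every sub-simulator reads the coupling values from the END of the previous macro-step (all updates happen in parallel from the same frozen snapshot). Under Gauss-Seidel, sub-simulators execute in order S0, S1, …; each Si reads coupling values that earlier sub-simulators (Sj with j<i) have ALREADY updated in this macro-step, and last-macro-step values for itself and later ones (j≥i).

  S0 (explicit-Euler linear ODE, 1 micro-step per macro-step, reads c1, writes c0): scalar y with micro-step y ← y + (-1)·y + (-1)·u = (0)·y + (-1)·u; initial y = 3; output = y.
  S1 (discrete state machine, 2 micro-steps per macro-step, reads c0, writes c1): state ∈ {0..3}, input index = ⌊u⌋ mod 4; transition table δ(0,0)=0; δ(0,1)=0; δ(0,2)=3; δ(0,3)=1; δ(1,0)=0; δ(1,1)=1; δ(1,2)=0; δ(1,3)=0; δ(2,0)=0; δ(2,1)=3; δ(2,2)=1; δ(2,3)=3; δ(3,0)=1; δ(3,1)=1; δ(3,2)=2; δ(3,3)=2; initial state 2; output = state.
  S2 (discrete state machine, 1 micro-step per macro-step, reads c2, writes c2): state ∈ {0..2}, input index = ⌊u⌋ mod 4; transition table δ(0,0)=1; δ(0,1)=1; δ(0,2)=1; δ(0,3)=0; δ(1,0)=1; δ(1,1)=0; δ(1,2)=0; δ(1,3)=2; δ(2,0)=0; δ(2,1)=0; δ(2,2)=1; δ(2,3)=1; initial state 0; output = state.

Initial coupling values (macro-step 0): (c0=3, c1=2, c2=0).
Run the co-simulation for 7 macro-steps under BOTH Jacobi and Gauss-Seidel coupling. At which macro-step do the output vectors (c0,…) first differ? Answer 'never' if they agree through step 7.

[Jacobi] macro 1: S0 reads c1=2 → after 1×micro: -2; S1 reads c0=3 → after 2×micro: 2; S2 reads c2=0 → after 1×micro: 1 ⇒ (c0=-2, c1=2, c2=1)
[Jacobi] macro 2: S0 reads c1=2 → after 1×micro: -2; S1 reads c0=-2 → after 2×micro: 0; S2 reads c2=1 → after 1×micro: 0 ⇒ (c0=-2, c1=0, c2=0)
[Jacobi] macro 3: S0 reads c1=0 → after 1×micro: 0; S1 reads c0=-2 → after 2×micro: 2; S2 reads c2=0 → after 1×micro: 1 ⇒ (c0=0, c1=2, c2=1)
[Jacobi] macro 4: S0 reads c1=2 → after 1×micro: -2; S1 reads c0=0 → after 2×micro: 0; S2 reads c2=1 → after 1×micro: 0 ⇒ (c0=-2, c1=0, c2=0)
[Jacobi] macro 5: S0 reads c1=0 → after 1×micro: 0; S1 reads c0=-2 → after 2×micro: 2; S2 reads c2=0 → after 1×micro: 1 ⇒ (c0=0, c1=2, c2=1)
[Jacobi] macro 6: S0 reads c1=2 → after 1×micro: -2; S1 reads c0=0 → after 2×micro: 0; S2 reads c2=1 → after 1×micro: 0 ⇒ (c0=-2, c1=0, c2=0)
[Jacobi] macro 7: S0 reads c1=0 → after 1×micro: 0; S1 reads c0=-2 → after 2×micro: 2; S2 reads c2=0 → after 1×micro: 1 ⇒ (c0=0, c1=2, c2=1)
[Gauss-Seidel] macro 1: S0 reads c1=2 → after 1×micro: -2; S1 reads c0=-2 → after 2×micro: 0; S2 reads c2=0 → after 1×micro: 1 ⇒ (c0=-2, c1=0, c2=1)
[Gauss-Seidel] macro 2: S0 reads c1=0 → after 1×micro: 0; S1 reads c0=0 → after 2×micro: 0; S2 reads c2=1 → after 1×micro: 0 ⇒ (c0=0, c1=0, c2=0)
[Gauss-Seidel] macro 3: S0 reads c1=0 → after 1×micro: 0; S1 reads c0=0 → after 2×micro: 0; S2 reads c2=0 → after 1×micro: 1 ⇒ (c0=0, c1=0, c2=1)
[Gauss-Seidel] macro 4: S0 reads c1=0 → after 1×micro: 0; S1 reads c0=0 → after 2×micro: 0; S2 reads c2=1 → after 1×micro: 0 ⇒ (c0=0, c1=0, c2=0)
[Gauss-Seidel] macro 5: S0 reads c1=0 → after 1×micro: 0; S1 reads c0=0 → after 2×micro: 0; S2 reads c2=0 → after 1×micro: 1 ⇒ (c0=0, c1=0, c2=1)
[Gauss-Seidel] macro 6: S0 reads c1=0 → after 1×micro: 0; S1 reads c0=0 → after 2×micro: 0; S2 reads c2=1 → after 1×micro: 0 ⇒ (c0=0, c1=0, c2=0)
[Gauss-Seidel] macro 7: S0 reads c1=0 → after 1×micro: 0; S1 reads c0=0 → after 2×micro: 0; S2 reads c2=0 → after 1×micro: 1 ⇒ (c0=0, c1=0, c2=1)

first divergence at macro-step: 1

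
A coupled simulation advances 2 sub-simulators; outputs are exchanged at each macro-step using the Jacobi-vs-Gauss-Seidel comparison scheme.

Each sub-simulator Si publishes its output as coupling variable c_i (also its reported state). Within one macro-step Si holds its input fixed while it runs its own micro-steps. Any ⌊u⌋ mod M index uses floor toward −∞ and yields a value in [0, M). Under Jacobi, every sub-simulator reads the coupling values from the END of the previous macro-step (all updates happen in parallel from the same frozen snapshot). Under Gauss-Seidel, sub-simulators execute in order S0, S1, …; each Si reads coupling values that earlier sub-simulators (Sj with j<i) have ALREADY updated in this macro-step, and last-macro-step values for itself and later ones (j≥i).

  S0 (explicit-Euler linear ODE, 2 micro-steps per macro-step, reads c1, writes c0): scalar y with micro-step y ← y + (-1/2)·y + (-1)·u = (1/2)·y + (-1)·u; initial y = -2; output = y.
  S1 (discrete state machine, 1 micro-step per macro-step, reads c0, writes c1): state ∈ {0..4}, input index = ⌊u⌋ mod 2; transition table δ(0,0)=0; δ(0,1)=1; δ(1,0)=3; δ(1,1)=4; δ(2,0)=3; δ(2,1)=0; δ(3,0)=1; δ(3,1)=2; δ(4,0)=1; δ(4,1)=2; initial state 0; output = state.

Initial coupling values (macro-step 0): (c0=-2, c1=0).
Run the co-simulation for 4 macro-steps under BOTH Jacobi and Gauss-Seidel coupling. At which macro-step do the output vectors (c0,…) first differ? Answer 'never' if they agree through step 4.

[Jacobi] macro 1: S0 reads c1=0 → after 2×micro: -1/2; S1 reads c0=-2 → after 1×micro: 0 ⇒ (c0=-1/2, c1=0)
[Jacobi] macro 2: S0 reads c1=0 → after 2×micro: -1/8; S1 reads c0=-1/2 → after 1×micro: 1 ⇒ (c0=-1/8, c1=1)
[Jacobi] macro 3: S0 reads c1=1 → after 2×micro: -49/32; S1 reads c0=-1/8 → after 1×micro: 4 ⇒ (c0=-49/32, c1=4)
[Jacobi] macro 4: S0 reads c1=4 → after 2×micro: -817/128; S1 reads c0=-49/32 → after 1×micro: 1 ⇒ (c0=-817/128, c1=1)
[Gauss-Seidel] macro 1: S0 reads c1=0 → after 2×micro: -1/2; S1 reads c0=-1/2 → after 1×micro: 1 ⇒ (c0=-1/2, c1=1)
[Gauss-Seidel] macro 2: S0 reads c1=1 → after 2×micro: -13/8; S1 reads c0=-13/8 → after 1×micro: 3 ⇒ (c0=-13/8, c1=3)
[Gauss-Seidel] macro 3: S0 reads c1=3 → after 2×micro: -157/32; S1 reads c0=-157/32 → after 1×micro: 2 ⇒ (c0=-157/32, c1=2)
[Gauss-Seidel] macro 4: S0 reads c1=2 → after 2×micro: -541/128; S1 reads c0=-541/128 → after 1×micro: 0 ⇒ (c0=-541/128, c1=0)

first divergence at macro-step: 1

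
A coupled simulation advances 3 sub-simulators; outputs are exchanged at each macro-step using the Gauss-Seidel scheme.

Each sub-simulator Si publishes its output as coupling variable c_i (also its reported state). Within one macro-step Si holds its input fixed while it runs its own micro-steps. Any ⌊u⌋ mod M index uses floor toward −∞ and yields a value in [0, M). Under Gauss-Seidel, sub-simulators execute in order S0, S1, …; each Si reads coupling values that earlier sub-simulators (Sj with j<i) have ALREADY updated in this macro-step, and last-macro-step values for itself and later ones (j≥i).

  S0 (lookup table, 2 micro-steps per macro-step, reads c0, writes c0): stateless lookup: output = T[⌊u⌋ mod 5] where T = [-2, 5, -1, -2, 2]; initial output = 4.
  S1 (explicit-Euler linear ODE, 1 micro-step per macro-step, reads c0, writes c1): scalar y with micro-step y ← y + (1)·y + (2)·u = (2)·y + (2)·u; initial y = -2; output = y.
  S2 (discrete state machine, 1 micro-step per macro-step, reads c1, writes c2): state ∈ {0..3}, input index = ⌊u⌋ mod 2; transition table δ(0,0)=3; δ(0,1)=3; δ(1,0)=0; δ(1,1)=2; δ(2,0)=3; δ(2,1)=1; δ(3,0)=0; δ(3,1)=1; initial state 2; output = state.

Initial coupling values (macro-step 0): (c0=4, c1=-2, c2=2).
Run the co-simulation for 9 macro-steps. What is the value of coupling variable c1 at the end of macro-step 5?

macro 1: S0 reads c0=4 → after 2×micro: 2; S1 reads c0=2 → after 1×micro: 0; S2 reads c1=0 → after 1×micro: 3 ⇒ (c0=2, c1=0, c2=3)
macro 2: S0 reads c0=2 → after 2×micro: -1; S1 reads c0=-1 → after 1×micro: -2; S2 reads c1=-2 → after 1×micro: 0 ⇒ (c0=-1, c1=-2, c2=0)
macro 3: S0 reads c0=-1 → after 2×micro: 2; S1 reads c0=2 → after 1×micro: 0; S2 reads c1=0 → after 1×micro: 3 ⇒ (c0=2, c1=0, c2=3)
macro 4: S0 reads c0=2 → after 2×micro: -1; S1 reads c0=-1 → after 1×micro: -2; S2 reads c1=-2 → after 1×micro: 0 ⇒ (c0=-1, c1=-2, c2=0)
macro 5: S0 reads c0=-1 → after 2×micro: 2; S1 reads c0=2 → after 1×micro: 0; S2 reads c1=0 → after 1×micro: 3 ⇒ (c0=2, c1=0, c2=3)
macro 6: S0 reads c0=2 → after 2×micro: -1; S1 reads c0=-1 → after 1×micro: -2; S2 reads c1=-2 → after 1×micro: 0 ⇒ (c0=-1, c1=-2, c2=0)
macro 7: S0 reads c0=-1 → after 2×micro: 2; S1 reads c0=2 → after 1×micro: 0; S2 reads c1=0 → after 1×micro: 3 ⇒ (c0=2, c1=0, c2=3)
macro 8: S0 reads c0=2 → after 2×micro: -1; S1 reads c0=-1 → after 1×micro: -2; S2 reads c1=-2 → after 1×micro: 0 ⇒ (c0=-1, c1=-2, c2=0)
macro 9: S0 reads c0=-1 → after 2×micro: 2; S1 reads c0=2 → after 1×micro: 0; S2 reads c1=0 → after 1×micro: 3 ⇒ (c0=2, c1=0, c2=3)

c1 at macro-step 5 = 0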